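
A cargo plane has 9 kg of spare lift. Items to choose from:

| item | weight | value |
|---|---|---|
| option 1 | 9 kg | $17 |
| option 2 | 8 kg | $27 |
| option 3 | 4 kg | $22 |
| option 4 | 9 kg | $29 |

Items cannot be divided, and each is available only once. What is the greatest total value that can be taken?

Check high-value combinations within 9 kg:
- option 4: weight 9, value 29
- option 2: weight 8, value 27
- option 3: weight 4, value 22
- option 1: weight 9, value 17
Best: $29.

$29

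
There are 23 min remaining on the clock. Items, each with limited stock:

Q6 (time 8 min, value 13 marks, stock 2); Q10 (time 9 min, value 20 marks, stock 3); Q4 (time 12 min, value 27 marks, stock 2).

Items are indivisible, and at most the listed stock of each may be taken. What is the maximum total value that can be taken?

47 marks

Top feasible selections:
- 1×Q10 + 1×Q4: time 21, value 47
- 2×Q10: time 18, value 40
- 1×Q6 + 1×Q4: time 20, value 40
Best: 47 marks.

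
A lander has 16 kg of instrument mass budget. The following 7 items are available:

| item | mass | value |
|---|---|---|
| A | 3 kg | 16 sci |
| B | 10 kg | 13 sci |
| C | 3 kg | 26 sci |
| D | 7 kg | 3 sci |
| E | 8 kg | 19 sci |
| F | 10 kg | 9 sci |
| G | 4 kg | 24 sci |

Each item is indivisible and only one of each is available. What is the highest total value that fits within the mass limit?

Check high-value combinations within 16 kg:
- C+E+G: mass 3+8+4=15, value 26+19+24=69
- A+C+G: mass 3+3+4=10, value 16+26+24=66
- A+C+E: mass 3+3+8=14, value 16+26+19=61
Best: 69 sci.

69 sci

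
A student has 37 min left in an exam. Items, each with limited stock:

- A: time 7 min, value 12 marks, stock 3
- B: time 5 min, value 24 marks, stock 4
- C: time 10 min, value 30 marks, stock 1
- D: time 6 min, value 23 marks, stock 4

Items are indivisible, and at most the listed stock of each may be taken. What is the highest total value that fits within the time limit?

Top feasible selections:
- 4×B + 1×C + 1×D: time 36, value 149
- 3×B + 1×C + 2×D: time 37, value 148
- 4×B + 2×D: time 32, value 142
- 3×B + 3×D: time 33, value 141
Best: 149 marks.

149 marks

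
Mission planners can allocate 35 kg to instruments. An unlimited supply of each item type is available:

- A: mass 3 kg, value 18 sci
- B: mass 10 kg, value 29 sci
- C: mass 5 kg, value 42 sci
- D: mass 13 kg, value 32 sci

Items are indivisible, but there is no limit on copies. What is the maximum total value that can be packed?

Best value-per-unit is C at 42/5, and filling with it alone uses mass 7×5=35. No mix of the others beats 7×42 = 294.

294 sci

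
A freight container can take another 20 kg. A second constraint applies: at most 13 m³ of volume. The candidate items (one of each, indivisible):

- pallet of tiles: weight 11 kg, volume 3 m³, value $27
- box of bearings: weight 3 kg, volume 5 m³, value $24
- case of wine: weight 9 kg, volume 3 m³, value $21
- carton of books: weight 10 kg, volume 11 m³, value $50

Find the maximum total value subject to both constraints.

Feasible sets respecting both limits:
- pallet of tiles+box of bearings: weight 14, volume 8, value 51
- carton of books: weight 10, volume 11, value 50
- pallet of tiles+case of wine: weight 20, volume 6, value 48
Best: $51.

$51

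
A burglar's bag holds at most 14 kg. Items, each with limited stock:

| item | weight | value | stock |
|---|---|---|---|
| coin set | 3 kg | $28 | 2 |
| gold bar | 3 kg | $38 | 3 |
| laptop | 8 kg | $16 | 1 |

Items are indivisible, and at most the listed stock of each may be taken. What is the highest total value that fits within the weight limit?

Top feasible selections:
- 1×coin set + 3×gold bar: weight 12, value 142
- 2×coin set + 2×gold bar: weight 12, value 132
Best: $142.

$142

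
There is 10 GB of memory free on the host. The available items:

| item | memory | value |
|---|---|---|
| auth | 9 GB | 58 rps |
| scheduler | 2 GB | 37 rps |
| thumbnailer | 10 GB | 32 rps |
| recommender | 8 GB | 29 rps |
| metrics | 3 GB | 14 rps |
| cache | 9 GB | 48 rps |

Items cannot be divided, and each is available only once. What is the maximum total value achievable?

This is a 0/1 knapsack; check combinations near the capacity.
- scheduler+recommender: memory 2+8=10, value 37+29=66
- auth: memory 9, value 58
- scheduler+metrics: memory 2+3=5, value 37+14=51
Best: 66 rps.

66 rps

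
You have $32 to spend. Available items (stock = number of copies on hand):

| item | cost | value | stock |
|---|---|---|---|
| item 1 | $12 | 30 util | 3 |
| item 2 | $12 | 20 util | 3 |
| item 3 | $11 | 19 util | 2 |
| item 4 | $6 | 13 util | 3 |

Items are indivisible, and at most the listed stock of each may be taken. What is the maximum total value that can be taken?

73 util

Best selections within cost 32 and stock limits:
- 2×item 1 + 1×item 4: cost 30, value 73
- 1×item 1 + 3×item 4: cost 30, value 69
- 1×item 1 + 1×item 2 + 1×item 4: cost 30, value 63
Best: 73 util.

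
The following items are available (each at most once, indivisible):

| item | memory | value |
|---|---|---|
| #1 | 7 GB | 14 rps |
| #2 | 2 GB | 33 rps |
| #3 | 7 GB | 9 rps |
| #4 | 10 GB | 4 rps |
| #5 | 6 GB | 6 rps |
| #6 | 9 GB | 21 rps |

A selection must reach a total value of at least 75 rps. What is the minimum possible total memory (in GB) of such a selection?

Subsets with value ≥ 75, sorted by total memory:
- #1+#2+#3+#6: memory 25, value 77
- #1+#2+#3+#5+#6: memory 31, value 83
- #1+#2+#4+#5+#6: memory 34, value 78
- #1+#2+#3+#4+#6: memory 35, value 81
Minimum memory: 25 GB.

25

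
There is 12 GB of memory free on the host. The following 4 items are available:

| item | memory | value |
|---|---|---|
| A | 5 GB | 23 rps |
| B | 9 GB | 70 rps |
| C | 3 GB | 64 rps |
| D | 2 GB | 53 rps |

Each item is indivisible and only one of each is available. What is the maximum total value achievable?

Check high-value combinations within 12 GB:
- A+C+D: memory 5+3+2=10, value 23+64+53=140
- B+C: memory 9+3=12, value 70+64=134
- B+D: memory 9+2=11, value 70+53=123
- C+D: memory 3+2=5, value 64+53=117
Best: 140 rps.

140 rps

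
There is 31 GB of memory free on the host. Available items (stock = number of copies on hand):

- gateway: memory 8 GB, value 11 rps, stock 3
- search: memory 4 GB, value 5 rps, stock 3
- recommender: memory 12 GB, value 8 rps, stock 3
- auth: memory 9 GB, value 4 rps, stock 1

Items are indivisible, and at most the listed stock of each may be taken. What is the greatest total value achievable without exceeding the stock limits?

38 rps

Top feasible selections:
- 3×gateway + 1×search: memory 28, value 38
- 2×gateway + 3×search: memory 28, value 37
- 3×gateway: memory 24, value 33
- 2×gateway + 2×search: memory 24, value 32
Best: 38 rps.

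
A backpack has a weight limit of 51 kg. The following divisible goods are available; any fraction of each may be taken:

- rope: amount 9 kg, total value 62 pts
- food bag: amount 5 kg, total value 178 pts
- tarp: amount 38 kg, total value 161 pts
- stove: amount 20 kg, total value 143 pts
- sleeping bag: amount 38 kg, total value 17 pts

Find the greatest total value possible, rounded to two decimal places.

455.03

Take in order of value per unit:
- food bag (178/5 per unit): all 5 → value 178, running total 178.00
- stove (143/20 per unit): all 20 → value 143, running total 321.00
- rope (62/9 per unit): all 9 → value 62, running total 383.00
- tarp (161/38 per unit): 17 of 38 → value 17×161/38 = 72.0263, running total 455.03
Total 455.03.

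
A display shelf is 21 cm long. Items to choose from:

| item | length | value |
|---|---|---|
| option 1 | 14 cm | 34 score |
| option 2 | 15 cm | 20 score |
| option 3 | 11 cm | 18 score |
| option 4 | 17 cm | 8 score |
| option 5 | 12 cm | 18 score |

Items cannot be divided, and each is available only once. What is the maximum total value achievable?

Check high-value combinations within 21 cm:
- option 1: length 14, value 34
- option 2: length 15, value 20
- option 3: length 11, value 18
- option 5: length 12, value 18
Best: 34 score.

34 score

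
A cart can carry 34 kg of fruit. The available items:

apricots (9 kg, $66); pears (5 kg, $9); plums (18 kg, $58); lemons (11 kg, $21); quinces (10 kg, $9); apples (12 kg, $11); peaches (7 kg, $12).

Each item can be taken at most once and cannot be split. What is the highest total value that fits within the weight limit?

This is a 0/1 knapsack; check combinations near the capacity.
- apricots+plums+peaches: weight 9+18+7=34, value 66+58+12=136
- apricots+pears+plums: weight 9+5+18=32, value 66+9+58=133
- apricots+plums: weight 9+18=27, value 66+58=124
- apricots+pears+lemons+peaches: weight 9+5+11+7=32, value 66+9+21+12=108
- apricots+lemons+peaches: weight 9+11+7=27, value 66+21+12=99
Best: $136.

$136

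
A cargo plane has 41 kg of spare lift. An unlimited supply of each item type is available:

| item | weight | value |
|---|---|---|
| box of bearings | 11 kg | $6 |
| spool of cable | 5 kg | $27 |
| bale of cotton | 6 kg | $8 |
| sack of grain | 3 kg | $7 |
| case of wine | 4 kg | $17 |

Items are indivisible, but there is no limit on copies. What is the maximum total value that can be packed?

$216

Best value-per-unit is spool of cable at 27/5, and filling with it alone uses weight 8×5=40. No mix of the others beats 8×27 = 216.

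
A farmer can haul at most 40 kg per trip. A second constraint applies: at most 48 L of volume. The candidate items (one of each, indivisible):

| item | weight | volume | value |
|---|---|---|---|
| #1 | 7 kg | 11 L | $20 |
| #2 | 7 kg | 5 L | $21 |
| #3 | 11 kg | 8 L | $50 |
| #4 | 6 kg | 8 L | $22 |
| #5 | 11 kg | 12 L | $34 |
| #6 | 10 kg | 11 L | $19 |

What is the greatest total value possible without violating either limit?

$127

Feasible sets respecting both limits:
- #2+#3+#4+#5: weight 35, volume 33, value 127
- #1+#3+#4+#5: weight 35, volume 39, value 126
- #1+#2+#3+#5: weight 36, volume 36, value 125
- #3+#4+#5+#6: weight 38, volume 39, value 125
Best: $127.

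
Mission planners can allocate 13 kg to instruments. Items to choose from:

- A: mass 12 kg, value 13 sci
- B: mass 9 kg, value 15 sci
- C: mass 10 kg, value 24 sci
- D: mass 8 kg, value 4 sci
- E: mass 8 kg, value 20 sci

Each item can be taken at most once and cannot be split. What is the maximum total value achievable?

24 sci

This is a 0/1 knapsack; check combinations near the capacity.
- C: mass 10, value 24
- E: mass 8, value 20
- B: mass 9, value 15
Best: 24 sci.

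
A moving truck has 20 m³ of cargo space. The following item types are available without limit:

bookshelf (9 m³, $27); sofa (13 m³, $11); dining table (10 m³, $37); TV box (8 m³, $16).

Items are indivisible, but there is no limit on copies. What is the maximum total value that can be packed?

$74

Best value-per-unit is dining table at 37/10, and filling with it alone uses volume 2×10=20. No mix of the others beats 2×37 = 74.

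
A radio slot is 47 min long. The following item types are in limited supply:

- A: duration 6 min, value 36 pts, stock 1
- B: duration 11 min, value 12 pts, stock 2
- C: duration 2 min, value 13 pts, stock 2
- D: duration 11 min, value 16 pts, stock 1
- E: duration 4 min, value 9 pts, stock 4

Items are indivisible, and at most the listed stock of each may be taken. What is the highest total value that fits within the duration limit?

Top feasible selections:
- 1×A + 1×B + 2×C + 1×D + 3×E: duration 44, value 117
- 1×A + 2×C + 1×D + 4×E: duration 37, value 114
Best: 117 pts.

117 pts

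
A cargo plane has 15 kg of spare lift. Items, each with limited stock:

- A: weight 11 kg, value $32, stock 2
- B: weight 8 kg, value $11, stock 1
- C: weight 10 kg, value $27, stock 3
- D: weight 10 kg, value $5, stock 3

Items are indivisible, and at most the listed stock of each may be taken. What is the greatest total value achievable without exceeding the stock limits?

$32

Best selections within weight 15 and stock limits:
- 1×A: weight 11, value 32
- 1×C: weight 10, value 27
- 1×B: weight 8, value 11
- 1×D: weight 10, value 5
Best: $32.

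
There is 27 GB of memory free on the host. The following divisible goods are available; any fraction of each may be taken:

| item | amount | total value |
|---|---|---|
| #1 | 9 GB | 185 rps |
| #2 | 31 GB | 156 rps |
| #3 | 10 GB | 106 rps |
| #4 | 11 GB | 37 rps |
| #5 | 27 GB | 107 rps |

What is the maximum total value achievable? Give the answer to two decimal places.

331.26

Take in order of value per unit:
- #1 (185/9 per unit): all 9 → value 185, running total 185.00
- #3 (106/10 per unit): all 10 → value 106, running total 291.00
- #2 (156/31 per unit): 8 of 31 → value 8×156/31 = 40.2581, running total 331.26
Total 331.26.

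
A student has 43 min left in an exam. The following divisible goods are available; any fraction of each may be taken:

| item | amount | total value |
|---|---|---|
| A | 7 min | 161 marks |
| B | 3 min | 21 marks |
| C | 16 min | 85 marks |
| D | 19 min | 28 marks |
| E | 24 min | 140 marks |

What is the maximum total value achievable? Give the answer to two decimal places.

Take in order of value per unit:
- A (161/7 per unit): all 7 → value 161, running total 161.00
- B (21/3 per unit): all 3 → value 21, running total 182.00
- E (140/24 per unit): all 24 → value 140, running total 322.00
- C (85/16 per unit): 9 of 16 → value 9×85/16 = 47.8125, running total 369.81
Total 369.81.

369.81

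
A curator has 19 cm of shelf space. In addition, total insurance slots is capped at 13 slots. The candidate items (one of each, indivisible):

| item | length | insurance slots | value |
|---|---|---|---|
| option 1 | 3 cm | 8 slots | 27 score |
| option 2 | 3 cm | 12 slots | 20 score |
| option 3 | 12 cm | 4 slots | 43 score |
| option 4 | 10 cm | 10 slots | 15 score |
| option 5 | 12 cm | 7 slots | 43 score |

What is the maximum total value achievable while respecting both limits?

Feasible sets respecting both limits:
- option 1+option 3: length 15, insurance slots 12, value 70
- option 3: length 12, insurance slots 4, value 43
- option 5: length 12, insurance slots 7, value 43
Best: 70 score.

70 score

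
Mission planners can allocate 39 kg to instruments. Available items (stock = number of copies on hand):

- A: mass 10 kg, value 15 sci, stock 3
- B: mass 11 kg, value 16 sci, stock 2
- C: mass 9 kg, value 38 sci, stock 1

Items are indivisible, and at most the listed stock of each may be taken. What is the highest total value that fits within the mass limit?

Best selections within mass 39 and stock limits:
- 3×A + 1×C: mass 39, value 83
- 2×B + 1×C: mass 31, value 70
Best: 83 sci.

83 sci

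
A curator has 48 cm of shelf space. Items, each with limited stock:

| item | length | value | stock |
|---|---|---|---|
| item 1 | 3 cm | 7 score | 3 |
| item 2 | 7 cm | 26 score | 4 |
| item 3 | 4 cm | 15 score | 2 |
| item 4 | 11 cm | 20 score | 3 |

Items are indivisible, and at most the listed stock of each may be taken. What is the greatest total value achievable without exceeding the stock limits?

155 score

Top feasible selections:
- 3×item 1 + 4×item 2 + 2×item 3: length 45, value 155
- 4×item 2 + 2×item 3 + 1×item 4: length 47, value 154
- 2×item 1 + 4×item 2 + 2×item 3: length 42, value 148
Best: 155 score.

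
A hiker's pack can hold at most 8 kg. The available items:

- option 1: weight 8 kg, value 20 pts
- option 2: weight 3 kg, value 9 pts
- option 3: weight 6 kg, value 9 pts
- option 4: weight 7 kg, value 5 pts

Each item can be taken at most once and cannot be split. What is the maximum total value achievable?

20 pts

Check high-value combinations within 8 kg:
- option 1: weight 8, value 20
- option 2: weight 3, value 9
- option 3: weight 6, value 9
- option 4: weight 7, value 5
Best: 20 pts.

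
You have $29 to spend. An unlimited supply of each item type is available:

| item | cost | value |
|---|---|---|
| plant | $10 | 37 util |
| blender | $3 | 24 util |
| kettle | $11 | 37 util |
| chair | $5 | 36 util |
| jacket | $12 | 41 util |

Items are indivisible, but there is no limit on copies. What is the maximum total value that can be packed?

Best value-per-unit is blender at 24/3; filling with it alone gives 9×24 = 216.
Optimal mix: 8×blender + 1×chair → cost 29, value 228.

228 util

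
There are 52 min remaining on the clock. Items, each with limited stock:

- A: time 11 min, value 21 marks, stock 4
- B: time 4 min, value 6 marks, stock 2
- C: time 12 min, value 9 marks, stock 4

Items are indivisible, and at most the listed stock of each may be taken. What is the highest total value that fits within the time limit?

Best selections within time 52 and stock limits:
- 4×A + 2×B: time 52, value 96
- 4×A + 1×B: time 48, value 90
Best: 96 marks.

96 marks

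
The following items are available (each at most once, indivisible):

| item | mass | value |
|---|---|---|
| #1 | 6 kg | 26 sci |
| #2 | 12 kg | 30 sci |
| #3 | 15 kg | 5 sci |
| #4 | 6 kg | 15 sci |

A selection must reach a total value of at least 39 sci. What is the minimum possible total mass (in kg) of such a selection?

Subsets with value ≥ 39, sorted by total mass:
- #1+#4: mass 12, value 41
- #1+#2: mass 18, value 56
- #2+#4: mass 18, value 45
Minimum mass: 12 kg.

12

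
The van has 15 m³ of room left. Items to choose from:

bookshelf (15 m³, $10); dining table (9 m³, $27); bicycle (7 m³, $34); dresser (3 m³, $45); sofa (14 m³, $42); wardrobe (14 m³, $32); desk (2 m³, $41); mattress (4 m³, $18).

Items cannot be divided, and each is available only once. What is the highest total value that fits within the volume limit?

$120

Check high-value combinations within 15 m³:
- bicycle+dresser+desk: volume 7+3+2=12, value 34+45+41=120
- dining table+dresser+desk: volume 9+3+2=14, value 27+45+41=113
- dresser+desk+mattress: volume 3+2+4=9, value 45+41+18=104
Best: $120.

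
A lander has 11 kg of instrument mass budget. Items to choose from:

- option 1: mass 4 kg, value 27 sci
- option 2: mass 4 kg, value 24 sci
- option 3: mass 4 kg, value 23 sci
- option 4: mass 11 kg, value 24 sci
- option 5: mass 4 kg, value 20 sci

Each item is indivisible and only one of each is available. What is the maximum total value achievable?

51 sci

Check high-value combinations within 11 kg:
- option 1+option 2: mass 4+4=8, value 27+24=51
- option 1+option 3: mass 4+4=8, value 27+23=50
- option 2+option 3: mass 4+4=8, value 24+23=47
- option 1+option 5: mass 4+4=8, value 27+20=47
- option 2+option 5: mass 4+4=8, value 24+20=44
Best: 51 sci.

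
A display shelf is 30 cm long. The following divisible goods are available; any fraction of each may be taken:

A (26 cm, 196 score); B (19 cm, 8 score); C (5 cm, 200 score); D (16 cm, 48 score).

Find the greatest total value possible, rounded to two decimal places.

Take in order of value per unit:
- C (200/5 per unit): all 5 → value 200, running total 200.00
- A (196/26 per unit): 25 of 26 → value 25×196/26 = 188.4615, running total 388.46
Total 388.46.

388.46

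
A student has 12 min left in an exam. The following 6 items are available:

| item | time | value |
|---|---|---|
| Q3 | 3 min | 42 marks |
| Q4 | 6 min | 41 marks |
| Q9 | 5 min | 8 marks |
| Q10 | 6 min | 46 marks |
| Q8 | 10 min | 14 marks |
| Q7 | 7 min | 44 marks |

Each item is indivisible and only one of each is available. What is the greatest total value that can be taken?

Check high-value combinations within 12 min:
- Q3+Q10: time 3+6=9, value 42+46=88
- Q4+Q10: time 6+6=12, value 41+46=87
- Q3+Q7: time 3+7=10, value 42+44=86
- Q3+Q4: time 3+6=9, value 42+41=83
Best: 88 marks.

88 marks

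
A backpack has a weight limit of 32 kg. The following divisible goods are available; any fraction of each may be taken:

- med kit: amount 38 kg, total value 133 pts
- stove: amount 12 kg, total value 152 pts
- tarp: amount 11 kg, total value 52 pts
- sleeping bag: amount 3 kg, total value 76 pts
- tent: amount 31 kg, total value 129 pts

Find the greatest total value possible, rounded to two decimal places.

Take in order of value per unit:
- sleeping bag (76/3 per unit): all 3 → value 76, running total 76.00
- stove (152/12 per unit): all 12 → value 152, running total 228.00
- tarp (52/11 per unit): all 11 → value 52, running total 280.00
- tent (129/31 per unit): 6 of 31 → value 6×129/31 = 24.9677, running total 304.97
Total 304.97.

304.97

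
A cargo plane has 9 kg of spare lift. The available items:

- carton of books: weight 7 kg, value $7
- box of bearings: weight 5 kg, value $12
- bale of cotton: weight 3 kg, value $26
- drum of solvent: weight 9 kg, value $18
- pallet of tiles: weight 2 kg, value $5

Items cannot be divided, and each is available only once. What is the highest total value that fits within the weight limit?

$38

Check high-value combinations within 9 kg:
- box of bearings+bale of cotton: weight 5+3=8, value 12+26=38
- bale of cotton+pallet of tiles: weight 3+2=5, value 26+5=31
- bale of cotton: weight 3, value 26
Best: $38.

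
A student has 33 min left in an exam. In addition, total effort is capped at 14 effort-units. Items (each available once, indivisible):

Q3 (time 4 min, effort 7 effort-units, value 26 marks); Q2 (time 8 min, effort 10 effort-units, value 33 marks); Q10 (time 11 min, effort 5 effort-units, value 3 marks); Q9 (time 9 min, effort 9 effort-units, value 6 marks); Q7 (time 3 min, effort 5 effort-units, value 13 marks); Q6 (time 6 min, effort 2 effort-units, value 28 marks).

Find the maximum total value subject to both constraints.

Feasible sets respecting both limits:
- Q3+Q7+Q6: time 13, effort 14, value 67
- Q2+Q6: time 14, effort 12, value 61
- Q3+Q10+Q6: time 21, effort 14, value 57
- Q3+Q6: time 10, effort 9, value 54
Best: 67 marks.

67 marks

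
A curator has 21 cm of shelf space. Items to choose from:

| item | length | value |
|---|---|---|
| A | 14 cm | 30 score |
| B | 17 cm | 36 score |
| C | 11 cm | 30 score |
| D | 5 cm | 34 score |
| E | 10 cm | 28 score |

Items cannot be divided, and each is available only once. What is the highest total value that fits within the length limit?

64 score

Check high-value combinations within 21 cm:
- C+D: length 11+5=16, value 30+34=64
- A+D: length 14+5=19, value 30+34=64
- D+E: length 5+10=15, value 34+28=62
- C+E: length 11+10=21, value 30+28=58
Best: 64 score.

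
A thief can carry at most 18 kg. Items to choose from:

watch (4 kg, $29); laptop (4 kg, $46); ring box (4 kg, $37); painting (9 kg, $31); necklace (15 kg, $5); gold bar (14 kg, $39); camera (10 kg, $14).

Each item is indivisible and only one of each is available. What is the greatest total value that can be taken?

$114

Check high-value combinations within 18 kg:
- laptop+ring box+painting: weight 4+4+9=17, value 46+37+31=114
- watch+laptop+ring box: weight 4+4+4=12, value 29+46+37=112
- watch+laptop+painting: weight 4+4+9=17, value 29+46+31=106
Best: $114.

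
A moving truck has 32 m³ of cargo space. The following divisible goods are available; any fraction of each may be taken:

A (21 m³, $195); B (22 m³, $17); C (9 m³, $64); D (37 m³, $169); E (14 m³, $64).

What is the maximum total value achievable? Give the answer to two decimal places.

268.14

Take in order of value per unit:
- A (195/21 per unit): all 21 → value 195, running total 195.00
- C (64/9 per unit): all 9 → value 64, running total 259.00
- E (64/14 per unit): 2 of 14 → value 2×64/14 = 9.1429, running total 268.14
Total 268.14.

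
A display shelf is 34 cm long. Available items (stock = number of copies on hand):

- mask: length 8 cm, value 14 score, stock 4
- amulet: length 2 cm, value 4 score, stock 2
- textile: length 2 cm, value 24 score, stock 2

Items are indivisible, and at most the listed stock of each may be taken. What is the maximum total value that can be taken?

Top feasible selections:
- 3×mask + 2×amulet + 2×textile: length 32, value 98
- 3×mask + 1×amulet + 2×textile: length 30, value 94
Best: 98 score.

98 score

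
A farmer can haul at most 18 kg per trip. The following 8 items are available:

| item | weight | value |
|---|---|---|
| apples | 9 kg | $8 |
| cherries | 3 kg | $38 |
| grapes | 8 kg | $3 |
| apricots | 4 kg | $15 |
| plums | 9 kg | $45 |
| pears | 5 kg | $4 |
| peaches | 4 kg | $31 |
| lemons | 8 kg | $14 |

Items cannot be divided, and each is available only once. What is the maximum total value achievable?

This is a 0/1 knapsack; check combinations near the capacity.
- cherries+plums+peaches: weight 3+9+4=16, value 38+45+31=114
- cherries+apricots+plums: weight 3+4+9=16, value 38+15+45=98
- apricots+plums+peaches: weight 4+9+4=17, value 15+45+31=91
- cherries+apricots+pears+peaches: weight 3+4+5+4=16, value 38+15+4+31=88
Best: $114.

$114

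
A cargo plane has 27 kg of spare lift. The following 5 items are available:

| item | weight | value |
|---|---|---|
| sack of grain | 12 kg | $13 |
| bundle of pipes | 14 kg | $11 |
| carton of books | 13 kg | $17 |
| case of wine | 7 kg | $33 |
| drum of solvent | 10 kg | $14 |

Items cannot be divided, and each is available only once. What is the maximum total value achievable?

Check high-value combinations within 27 kg:
- carton of books+case of wine: weight 13+7=20, value 17+33=50
- case of wine+drum of solvent: weight 7+10=17, value 33+14=47
- sack of grain+case of wine: weight 12+7=19, value 13+33=46
Best: $50.

$50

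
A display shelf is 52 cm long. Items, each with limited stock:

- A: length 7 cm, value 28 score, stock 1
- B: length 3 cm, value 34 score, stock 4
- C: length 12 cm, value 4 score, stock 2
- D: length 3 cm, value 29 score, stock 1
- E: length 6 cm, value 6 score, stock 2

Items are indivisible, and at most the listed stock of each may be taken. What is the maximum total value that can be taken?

Best selections within length 52 and stock limits:
- 1×A + 4×B + 1×C + 1×D + 2×E: length 46, value 209
- 1×A + 4×B + 2×C + 1×D + 1×E: length 52, value 207
- 1×A + 4×B + 1×D + 2×E: length 34, value 205
- 1×A + 4×B + 1×C + 1×D + 1×E: length 40, value 203
Best: 209 score.

209 score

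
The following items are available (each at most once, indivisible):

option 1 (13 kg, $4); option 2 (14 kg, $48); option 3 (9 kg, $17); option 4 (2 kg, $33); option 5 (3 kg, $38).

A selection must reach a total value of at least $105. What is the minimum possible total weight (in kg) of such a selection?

Subsets with value ≥ 105, sorted by total weight:
- option 2+option 4+option 5: weight 19, value 119
- option 2+option 3+option 4+option 5: weight 28, value 136
Minimum weight: 19 kg.

19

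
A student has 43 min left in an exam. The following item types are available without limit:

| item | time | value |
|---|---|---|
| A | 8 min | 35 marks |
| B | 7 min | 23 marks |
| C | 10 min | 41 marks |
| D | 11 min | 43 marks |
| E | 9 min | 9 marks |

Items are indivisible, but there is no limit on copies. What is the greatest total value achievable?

183 marks

Best value-per-unit is A at 35/8; filling with it alone gives 5×35 = 175.
Optimal mix: 4×A + 1×D → time 43, value 183.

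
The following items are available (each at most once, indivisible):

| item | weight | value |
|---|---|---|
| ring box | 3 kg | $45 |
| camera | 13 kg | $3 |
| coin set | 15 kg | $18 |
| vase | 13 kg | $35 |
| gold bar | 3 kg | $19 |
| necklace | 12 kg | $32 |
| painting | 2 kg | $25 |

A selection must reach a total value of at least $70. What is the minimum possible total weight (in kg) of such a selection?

5

Subsets with value ≥ 70, sorted by total weight:
- ring box+painting: weight 5, value 70
- ring box+gold bar+painting: weight 8, value 89
- ring box+necklace: weight 15, value 77
- ring box+vase: weight 16, value 80
Minimum weight: 5 kg.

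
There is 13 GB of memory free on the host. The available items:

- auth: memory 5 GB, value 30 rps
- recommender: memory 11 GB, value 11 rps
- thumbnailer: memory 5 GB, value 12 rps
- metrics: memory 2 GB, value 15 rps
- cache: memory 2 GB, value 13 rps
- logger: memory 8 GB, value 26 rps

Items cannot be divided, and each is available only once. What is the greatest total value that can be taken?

58 rps

This is a 0/1 knapsack; check combinations near the capacity.
- auth+metrics+cache: memory 5+2+2=9, value 30+15+13=58
- auth+thumbnailer+metrics: memory 5+5+2=12, value 30+12+15=57
- auth+logger: memory 5+8=13, value 30+26=56
- auth+thumbnailer+cache: memory 5+5+2=12, value 30+12+13=55
Best: 58 rps.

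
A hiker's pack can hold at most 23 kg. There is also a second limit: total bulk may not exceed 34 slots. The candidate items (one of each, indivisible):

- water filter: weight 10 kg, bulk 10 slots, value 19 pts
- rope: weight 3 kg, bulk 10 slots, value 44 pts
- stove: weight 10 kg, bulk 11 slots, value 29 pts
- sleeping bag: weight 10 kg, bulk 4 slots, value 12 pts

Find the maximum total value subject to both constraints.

Feasible sets respecting both limits:
- water filter+rope+stove: weight 23, bulk 31, value 92
- rope+stove+sleeping bag: weight 23, bulk 25, value 85
- water filter+rope+sleeping bag: weight 23, bulk 24, value 75
- rope+stove: weight 13, bulk 21, value 73
Best: 92 pts.

92 pts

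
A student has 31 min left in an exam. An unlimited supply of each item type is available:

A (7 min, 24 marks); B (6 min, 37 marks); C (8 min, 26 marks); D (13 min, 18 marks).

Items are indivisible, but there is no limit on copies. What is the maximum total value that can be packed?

185 marks

Best value-per-unit is B at 37/6, and filling with it alone uses time 5×6=30. No mix of the others beats 5×37 = 185.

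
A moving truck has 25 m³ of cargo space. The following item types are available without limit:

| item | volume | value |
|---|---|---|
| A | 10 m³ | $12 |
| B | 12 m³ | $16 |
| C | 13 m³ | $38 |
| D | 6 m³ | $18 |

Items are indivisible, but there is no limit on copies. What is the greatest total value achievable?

$74

Best value-per-unit is D at 18/6; filling with it alone gives 4×18 = 72.
Optimal mix: 1×C + 2×D → volume 25, value 74.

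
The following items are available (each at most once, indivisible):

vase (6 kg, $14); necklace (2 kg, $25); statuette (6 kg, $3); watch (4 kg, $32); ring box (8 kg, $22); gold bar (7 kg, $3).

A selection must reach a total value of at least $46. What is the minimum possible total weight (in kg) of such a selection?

6

Subsets with value ≥ 46, sorted by total weight:
- necklace+watch: weight 6, value 57
- necklace+ring box: weight 10, value 47
- vase+watch: weight 10, value 46
- vase+necklace+watch: weight 12, value 71
Minimum weight: 6 kg.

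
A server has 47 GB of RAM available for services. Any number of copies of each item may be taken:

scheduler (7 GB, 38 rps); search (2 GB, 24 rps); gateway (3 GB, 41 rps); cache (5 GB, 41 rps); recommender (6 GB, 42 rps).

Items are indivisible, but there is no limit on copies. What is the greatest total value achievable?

639 rps

Best value-per-unit is gateway at 41/3; filling with it alone gives 15×41 = 615.
Optimal mix: 1×search + 15×gateway → memory 47, value 639.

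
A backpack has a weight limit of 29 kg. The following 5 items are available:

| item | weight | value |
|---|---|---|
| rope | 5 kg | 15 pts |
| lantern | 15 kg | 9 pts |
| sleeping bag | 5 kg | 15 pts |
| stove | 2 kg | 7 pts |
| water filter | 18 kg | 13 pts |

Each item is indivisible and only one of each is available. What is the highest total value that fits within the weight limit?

Check high-value combinations within 29 kg:
- rope+lantern+sleeping bag+stove: weight 5+15+5+2=27, value 15+9+15+7=46
- rope+sleeping bag+water filter: weight 5+5+18=28, value 15+15+13=43
- rope+lantern+sleeping bag: weight 5+15+5=25, value 15+9+15=39
- rope+sleeping bag+stove: weight 5+5+2=12, value 15+15+7=37
- rope+stove+water filter: weight 5+2+18=25, value 15+7+13=35
Best: 46 pts.

46 pts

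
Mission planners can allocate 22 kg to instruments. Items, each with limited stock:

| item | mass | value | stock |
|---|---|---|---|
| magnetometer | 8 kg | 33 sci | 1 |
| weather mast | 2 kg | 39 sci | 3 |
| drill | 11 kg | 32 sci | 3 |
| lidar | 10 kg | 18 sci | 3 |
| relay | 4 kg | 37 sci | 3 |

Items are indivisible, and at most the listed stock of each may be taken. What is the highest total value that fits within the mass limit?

Best selections within mass 22 and stock limits:
- 3×weather mast + 3×relay: mass 18, value 228
- 1×magnetometer + 3×weather mast + 2×relay: mass 22, value 224
- 3×weather mast + 2×relay: mass 14, value 191
- 2×weather mast + 3×relay: mass 16, value 189
Best: 228 sci.

228 sci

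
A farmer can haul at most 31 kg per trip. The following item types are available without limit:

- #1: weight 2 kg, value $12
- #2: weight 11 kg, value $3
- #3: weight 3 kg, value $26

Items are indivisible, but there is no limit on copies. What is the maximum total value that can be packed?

Best value-per-unit is #3 at 26/3, and filling with it alone uses weight 10×3=30. No mix of the others beats 10×26 = 260.

$260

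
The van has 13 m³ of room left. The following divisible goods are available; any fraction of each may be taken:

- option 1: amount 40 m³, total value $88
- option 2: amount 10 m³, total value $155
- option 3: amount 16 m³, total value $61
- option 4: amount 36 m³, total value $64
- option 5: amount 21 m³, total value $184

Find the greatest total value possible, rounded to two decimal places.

Take in order of value per unit:
- option 2 (155/10 per unit): all 10 → value 155, running total 155.00
- option 5 (184/21 per unit): 3 of 21 → value 3×184/21 = 26.2857, running total 181.29
Total 181.29.

181.29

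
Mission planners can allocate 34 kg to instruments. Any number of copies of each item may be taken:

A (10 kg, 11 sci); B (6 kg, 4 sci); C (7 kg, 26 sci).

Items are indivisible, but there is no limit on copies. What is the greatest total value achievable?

Best value-per-unit is C at 26/7; filling with it alone gives 4×26 = 104.
Optimal mix: 1×B + 4×C → mass 34, value 108.

108 sci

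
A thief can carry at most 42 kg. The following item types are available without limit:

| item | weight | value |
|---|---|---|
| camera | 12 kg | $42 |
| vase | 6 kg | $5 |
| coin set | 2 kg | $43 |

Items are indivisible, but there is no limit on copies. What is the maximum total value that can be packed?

Best value-per-unit is coin set at 43/2, and filling with it alone uses weight 21×2=42. No mix of the others beats 21×43 = 903.

$903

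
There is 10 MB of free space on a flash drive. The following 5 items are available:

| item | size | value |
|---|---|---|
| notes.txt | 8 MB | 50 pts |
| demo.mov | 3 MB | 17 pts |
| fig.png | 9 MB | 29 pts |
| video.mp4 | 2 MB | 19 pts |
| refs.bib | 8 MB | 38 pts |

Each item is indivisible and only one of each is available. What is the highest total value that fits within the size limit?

This is a 0/1 knapsack; check combinations near the capacity.
- notes.txt+video.mp4: size 8+2=10, value 50+19=69
- video.mp4+refs.bib: size 2+8=10, value 19+38=57
- notes.txt: size 8, value 50
- refs.bib: size 8, value 38
- demo.mov+video.mp4: size 3+2=5, value 17+19=36
Best: 69 pts.

69 pts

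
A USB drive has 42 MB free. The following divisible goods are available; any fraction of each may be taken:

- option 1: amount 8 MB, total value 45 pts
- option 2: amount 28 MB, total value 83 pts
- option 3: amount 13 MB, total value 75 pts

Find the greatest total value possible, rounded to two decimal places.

Take in order of value per unit:
- option 3 (75/13 per unit): all 13 → value 75, running total 75.00
- option 1 (45/8 per unit): all 8 → value 45, running total 120.00
- option 2 (83/28 per unit): 21 of 28 → value 21×83/28 = 62.2500, running total 182.25
Total 182.25.

182.25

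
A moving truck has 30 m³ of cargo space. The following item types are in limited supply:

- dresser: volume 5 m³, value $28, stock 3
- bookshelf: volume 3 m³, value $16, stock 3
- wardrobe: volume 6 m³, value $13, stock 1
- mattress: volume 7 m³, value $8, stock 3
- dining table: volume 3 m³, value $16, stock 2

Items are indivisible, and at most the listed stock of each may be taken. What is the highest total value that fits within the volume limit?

Best selections within volume 30 and stock limits:
- 3×dresser + 3×bookshelf + 2×dining table: volume 30, value 164
- 3×dresser + 2×bookshelf + 2×dining table: volume 27, value 148
- 3×dresser + 3×bookshelf + 1×dining table: volume 27, value 148
Best: $164.

$164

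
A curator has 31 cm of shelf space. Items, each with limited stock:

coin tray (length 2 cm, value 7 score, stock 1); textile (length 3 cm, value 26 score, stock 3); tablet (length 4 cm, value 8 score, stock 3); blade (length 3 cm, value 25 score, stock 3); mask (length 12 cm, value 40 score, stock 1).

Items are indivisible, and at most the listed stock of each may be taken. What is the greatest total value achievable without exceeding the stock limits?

193 score

Best selections within length 31 and stock limits:
- 3×textile + 3×blade + 1×mask: length 30, value 193
- 3×textile + 3×tablet + 3×blade: length 30, value 177
- 1×coin tray + 3×textile + 2×tablet + 3×blade: length 28, value 176
Best: 193 score.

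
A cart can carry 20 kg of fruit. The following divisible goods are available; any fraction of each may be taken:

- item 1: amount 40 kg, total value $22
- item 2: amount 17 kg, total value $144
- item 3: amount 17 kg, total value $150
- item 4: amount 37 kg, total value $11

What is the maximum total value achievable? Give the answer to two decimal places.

Take in order of value per unit:
- item 3 (150/17 per unit): all 17 → value 150, running total 150.00
- item 2 (144/17 per unit): 3 of 17 → value 3×144/17 = 25.4118, running total 175.41
Total 175.41.

175.41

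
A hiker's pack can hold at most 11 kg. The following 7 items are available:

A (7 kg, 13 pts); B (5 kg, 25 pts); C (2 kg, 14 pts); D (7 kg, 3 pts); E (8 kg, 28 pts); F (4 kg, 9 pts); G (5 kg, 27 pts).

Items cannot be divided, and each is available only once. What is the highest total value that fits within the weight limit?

52 pts

Check high-value combinations within 11 kg:
- B+G: weight 5+5=10, value 25+27=52
- C+F+G: weight 2+4+5=11, value 14+9+27=50
- B+C+F: weight 5+2+4=11, value 25+14+9=48
- C+E: weight 2+8=10, value 14+28=42
Best: 52 pts.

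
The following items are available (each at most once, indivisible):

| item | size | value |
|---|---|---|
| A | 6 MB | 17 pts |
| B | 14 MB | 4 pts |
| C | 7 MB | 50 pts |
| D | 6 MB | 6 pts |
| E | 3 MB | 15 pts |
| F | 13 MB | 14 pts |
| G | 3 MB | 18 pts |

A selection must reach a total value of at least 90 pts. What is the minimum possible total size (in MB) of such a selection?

19

Subsets with value ≥ 90, sorted by total size:
- A+C+E+G: size 19, value 100
- A+C+D+G: size 22, value 91
- A+C+D+E+G: size 25, value 106
- C+E+F+G: size 26, value 97
Minimum size: 19 MB.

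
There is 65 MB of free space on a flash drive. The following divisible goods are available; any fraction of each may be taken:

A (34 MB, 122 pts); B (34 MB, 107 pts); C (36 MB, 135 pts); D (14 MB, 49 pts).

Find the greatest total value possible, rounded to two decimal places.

Take in order of value per unit:
- C (135/36 per unit): all 36 → value 135, running total 135.00
- A (122/34 per unit): 29 of 34 → value 29×122/34 = 104.0588, running total 239.06
Total 239.06.

239.06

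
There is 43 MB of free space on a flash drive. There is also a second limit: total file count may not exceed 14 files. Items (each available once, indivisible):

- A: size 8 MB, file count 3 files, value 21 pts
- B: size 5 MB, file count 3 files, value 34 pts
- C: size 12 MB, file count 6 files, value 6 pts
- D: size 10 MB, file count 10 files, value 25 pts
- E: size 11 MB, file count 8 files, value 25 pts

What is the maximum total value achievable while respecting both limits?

Feasible sets respecting both limits:
- A+B+E: size 24, file count 14, value 80
- A+B+C: size 25, file count 12, value 61
- B+D: size 15, file count 13, value 59
- B+E: size 16, file count 11, value 59
Best: 80 pts.

80 pts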